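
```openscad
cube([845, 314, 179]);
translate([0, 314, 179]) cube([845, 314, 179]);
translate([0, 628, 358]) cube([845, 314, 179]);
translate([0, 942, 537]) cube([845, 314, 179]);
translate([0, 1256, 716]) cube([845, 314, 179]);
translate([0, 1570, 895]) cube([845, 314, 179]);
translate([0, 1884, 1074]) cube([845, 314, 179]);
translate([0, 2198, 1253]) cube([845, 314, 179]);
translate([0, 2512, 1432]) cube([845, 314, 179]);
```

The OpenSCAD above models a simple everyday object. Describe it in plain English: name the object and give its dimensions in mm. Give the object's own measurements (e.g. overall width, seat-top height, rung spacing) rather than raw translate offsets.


A straight staircase of 9 solid steps. Each step is 845 mm wide (x), 314 mm deep (y, the going) and 179 mm tall (the rise). The first step rests on the floor; each subsequent step sits one going further in +y and one rise higher in +z, directly behind and above the previous step with no overlap.


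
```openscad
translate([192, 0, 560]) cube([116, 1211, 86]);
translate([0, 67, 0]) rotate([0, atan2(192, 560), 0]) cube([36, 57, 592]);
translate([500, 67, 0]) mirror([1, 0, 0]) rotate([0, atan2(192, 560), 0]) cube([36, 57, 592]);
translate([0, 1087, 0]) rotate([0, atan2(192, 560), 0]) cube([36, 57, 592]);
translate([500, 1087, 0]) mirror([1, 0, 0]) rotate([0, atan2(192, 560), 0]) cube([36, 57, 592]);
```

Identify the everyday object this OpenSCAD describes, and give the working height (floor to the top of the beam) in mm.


A sawhorse. The overall height is 646 mm.

A beam across two mirrored pairs of raked legs — a sawhorse. The beam's underside is at z = 560 (matching the legs' vertical rise in atan2(192, 560)) and the beam is 86 mm tall, so its top is at 560 + 86 = 646 mm. The raked legs top out at the beam's underside, so that is the highest point.


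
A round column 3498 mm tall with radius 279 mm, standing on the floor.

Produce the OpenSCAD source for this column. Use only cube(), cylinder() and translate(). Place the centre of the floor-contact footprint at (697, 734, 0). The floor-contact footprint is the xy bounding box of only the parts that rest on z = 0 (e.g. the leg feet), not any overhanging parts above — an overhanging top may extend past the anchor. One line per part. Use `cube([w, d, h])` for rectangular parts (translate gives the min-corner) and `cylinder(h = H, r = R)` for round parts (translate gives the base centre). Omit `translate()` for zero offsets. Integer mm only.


translate([697, 734, 0]) cylinder(h = 3498, r = 279);


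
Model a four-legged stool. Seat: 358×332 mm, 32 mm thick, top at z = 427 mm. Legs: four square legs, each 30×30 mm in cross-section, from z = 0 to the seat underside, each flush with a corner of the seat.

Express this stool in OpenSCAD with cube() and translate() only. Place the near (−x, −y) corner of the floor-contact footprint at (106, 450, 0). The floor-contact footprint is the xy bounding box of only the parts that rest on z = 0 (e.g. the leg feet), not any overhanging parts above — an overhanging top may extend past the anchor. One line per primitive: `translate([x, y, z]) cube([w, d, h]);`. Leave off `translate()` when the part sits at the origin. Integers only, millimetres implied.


translate([106, 450, 395]) cube([358, 332, 32]);
translate([106, 450, 0]) cube([30, 30, 395]);
translate([434, 450, 0]) cube([30, 30, 395]);
translate([106, 752, 0]) cube([30, 30, 395]);
translate([434, 752, 0]) cube([30, 30, 395]);


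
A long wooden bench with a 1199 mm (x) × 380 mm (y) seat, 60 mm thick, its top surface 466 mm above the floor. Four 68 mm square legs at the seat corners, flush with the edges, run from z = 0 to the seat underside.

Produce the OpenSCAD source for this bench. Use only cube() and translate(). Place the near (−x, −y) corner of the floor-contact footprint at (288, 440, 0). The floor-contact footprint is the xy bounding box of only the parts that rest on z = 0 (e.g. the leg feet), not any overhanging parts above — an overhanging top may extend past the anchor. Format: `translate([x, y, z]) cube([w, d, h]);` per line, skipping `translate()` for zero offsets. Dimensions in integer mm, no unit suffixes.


// leg_h = 466 − 60 = 406
translate([288, 440, 406]) cube([1199, 380, 60]);
translate([288, 440, 0]) cube([68, 68, 406]);
translate([288, 752, 0]) cube([68, 68, 406]);
translate([1419, 440, 0]) cube([68, 68, 406]);
translate([1419, 752, 0]) cube([68, 68, 406]);


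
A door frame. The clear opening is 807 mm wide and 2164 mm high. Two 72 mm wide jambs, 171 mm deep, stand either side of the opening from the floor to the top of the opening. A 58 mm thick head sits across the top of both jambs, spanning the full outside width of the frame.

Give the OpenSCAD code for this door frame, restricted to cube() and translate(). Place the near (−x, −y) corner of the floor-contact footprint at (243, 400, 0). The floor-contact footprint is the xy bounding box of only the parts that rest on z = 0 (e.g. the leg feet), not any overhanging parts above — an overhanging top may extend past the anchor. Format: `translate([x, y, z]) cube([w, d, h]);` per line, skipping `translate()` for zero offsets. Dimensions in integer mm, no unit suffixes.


translate([243, 400, 0]) cube([72, 171, 2164]);
translate([1122, 400, 0]) cube([72, 171, 2164]);
translate([243, 400, 2164]) cube([951, 171, 58]);


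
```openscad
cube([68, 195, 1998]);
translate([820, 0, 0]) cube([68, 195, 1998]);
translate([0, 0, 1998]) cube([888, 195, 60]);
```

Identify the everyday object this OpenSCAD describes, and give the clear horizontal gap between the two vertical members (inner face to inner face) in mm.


A door frame. The clear opening width is 752 mm.

Two 1998 mm tall posts with a header on top — a door frame. The left jamb is 68 mm wide at x = 0; the right jamb starts at x = 820. The clear opening is 820 − 68 = 752 mm.


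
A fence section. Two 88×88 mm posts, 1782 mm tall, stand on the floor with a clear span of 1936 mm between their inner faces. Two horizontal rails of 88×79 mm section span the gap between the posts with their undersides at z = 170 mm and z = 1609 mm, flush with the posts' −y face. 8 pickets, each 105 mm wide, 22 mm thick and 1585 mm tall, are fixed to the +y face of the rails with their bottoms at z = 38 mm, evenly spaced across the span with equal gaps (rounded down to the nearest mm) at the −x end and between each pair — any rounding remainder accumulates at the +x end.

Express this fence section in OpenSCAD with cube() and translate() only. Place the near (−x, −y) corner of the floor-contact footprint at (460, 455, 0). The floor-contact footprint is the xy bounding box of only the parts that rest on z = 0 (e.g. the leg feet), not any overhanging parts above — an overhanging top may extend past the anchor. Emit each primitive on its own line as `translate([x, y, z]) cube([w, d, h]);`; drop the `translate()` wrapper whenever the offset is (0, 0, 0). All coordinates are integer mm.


translate([460, 455, 0]) cube([88, 88, 1782]);
translate([2484, 455, 0]) cube([88, 88, 1782]);
translate([548, 455, 170]) cube([1936, 88, 79]);
translate([548, 455, 1609]) cube([1936, 88, 79]);
translate([669, 543, 38]) cube([105, 22, 1585]);
translate([895, 543, 38]) cube([105, 22, 1585]);
translate([1121, 543, 38]) cube([105, 22, 1585]);
translate([1347, 543, 38]) cube([105, 22, 1585]);
translate([1573, 543, 38]) cube([105, 22, 1585]);
translate([1799, 543, 38]) cube([105, 22, 1585]);
translate([2025, 543, 38]) cube([105, 22, 1585]);
translate([2251, 543, 38]) cube([105, 22, 1585]);


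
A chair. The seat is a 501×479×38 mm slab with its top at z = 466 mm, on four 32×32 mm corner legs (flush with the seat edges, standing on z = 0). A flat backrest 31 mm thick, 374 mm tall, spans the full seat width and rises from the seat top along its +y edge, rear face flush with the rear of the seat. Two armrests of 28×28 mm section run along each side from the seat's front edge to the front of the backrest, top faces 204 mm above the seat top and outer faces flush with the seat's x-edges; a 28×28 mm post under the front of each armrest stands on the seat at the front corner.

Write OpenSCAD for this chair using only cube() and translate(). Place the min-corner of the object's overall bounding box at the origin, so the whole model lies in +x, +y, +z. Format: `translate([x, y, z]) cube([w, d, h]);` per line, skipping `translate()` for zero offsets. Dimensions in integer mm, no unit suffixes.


translate([0, 0, 428]) cube([501, 479, 38]);
cube([32, 32, 428]);
translate([469, 0, 0]) cube([32, 32, 428]);
translate([0, 447, 0]) cube([32, 32, 428]);
translate([469, 447, 0]) cube([32, 32, 428]);
translate([0, 448, 466]) cube([501, 31, 374]);
translate([0, 0, 642]) cube([28, 448, 28]);
translate([473, 0, 642]) cube([28, 448, 28]);
translate([0, 0, 466]) cube([28, 28, 176]);
translate([473, 0, 466]) cube([28, 28, 176]);


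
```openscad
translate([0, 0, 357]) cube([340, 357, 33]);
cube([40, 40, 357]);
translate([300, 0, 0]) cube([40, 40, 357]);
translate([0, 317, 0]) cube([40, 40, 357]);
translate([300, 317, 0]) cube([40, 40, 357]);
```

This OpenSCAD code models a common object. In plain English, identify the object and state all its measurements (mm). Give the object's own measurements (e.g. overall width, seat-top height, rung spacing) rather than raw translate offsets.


A simple wooden stool: a rectangular seat 340 mm (x) by 357 mm (y), 33 mm thick, top face at z = 390 mm, on four square legs, each 40×40 mm in cross-section. The legs rest on z = 0, each flush with a corner of the seat.


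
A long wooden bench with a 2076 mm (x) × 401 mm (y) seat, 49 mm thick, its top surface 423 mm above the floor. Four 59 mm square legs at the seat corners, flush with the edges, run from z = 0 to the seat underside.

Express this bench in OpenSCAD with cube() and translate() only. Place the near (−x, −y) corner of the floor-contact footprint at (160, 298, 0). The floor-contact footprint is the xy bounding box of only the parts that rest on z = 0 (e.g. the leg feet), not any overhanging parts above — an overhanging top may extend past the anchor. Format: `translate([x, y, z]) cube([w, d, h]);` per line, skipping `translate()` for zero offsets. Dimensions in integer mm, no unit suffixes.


translate([160, 298, 374]) cube([2076, 401, 49]);
translate([160, 298, 0]) cube([59, 59, 374]);
translate([160, 640, 0]) cube([59, 59, 374]);
translate([2177, 298, 0]) cube([59, 59, 374]);
translate([2177, 640, 0]) cube([59, 59, 374]);


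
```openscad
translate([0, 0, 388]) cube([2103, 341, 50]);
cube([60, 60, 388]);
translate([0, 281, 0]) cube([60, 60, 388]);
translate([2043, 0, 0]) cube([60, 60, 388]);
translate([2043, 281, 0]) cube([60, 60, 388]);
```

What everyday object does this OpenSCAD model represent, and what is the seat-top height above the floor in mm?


A bench. The seat-top height is 438 mm.

A long slab on four corner posts — a bench. The slab sits at z = 388 with thickness 50, so the top is 388 + 50 = 438 mm.


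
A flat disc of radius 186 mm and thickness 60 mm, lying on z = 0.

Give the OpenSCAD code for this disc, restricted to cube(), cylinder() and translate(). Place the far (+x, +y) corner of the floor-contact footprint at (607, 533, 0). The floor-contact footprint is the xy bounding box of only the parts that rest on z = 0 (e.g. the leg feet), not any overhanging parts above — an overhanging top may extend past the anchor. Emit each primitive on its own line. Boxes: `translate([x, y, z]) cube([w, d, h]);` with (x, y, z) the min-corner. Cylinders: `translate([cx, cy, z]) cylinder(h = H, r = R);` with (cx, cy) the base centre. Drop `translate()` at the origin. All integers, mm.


translate([421, 347, 0]) cylinder(h = 60, r = 186);


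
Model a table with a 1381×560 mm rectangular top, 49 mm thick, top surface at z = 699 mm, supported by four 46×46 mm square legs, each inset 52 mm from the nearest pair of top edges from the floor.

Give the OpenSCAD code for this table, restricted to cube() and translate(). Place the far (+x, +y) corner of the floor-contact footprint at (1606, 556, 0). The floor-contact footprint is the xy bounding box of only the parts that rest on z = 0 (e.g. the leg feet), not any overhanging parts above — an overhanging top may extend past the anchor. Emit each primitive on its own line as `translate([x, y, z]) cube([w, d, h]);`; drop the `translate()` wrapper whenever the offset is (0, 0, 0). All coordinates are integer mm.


translate([277, 48, 650]) cube([1381, 560, 49]);
translate([329, 100, 0]) cube([46, 46, 650]);
translate([1560, 100, 0]) cube([46, 46, 650]);
translate([329, 510, 0]) cube([46, 46, 650]);
translate([1560, 510, 0]) cube([46, 46, 650]);


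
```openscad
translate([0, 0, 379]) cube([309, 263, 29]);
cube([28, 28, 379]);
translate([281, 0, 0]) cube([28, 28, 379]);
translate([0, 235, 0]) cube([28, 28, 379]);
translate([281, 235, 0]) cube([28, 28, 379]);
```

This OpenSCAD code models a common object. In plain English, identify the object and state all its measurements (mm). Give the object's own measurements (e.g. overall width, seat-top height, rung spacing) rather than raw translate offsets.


A simple wooden stool: a rectangular seat 309 mm (x) by 263 mm (y), 29 mm thick, top face at z = 408 mm, on four square legs, each 28×28 mm in cross-section. The legs rest on z = 0, each flush with a corner of the seat.


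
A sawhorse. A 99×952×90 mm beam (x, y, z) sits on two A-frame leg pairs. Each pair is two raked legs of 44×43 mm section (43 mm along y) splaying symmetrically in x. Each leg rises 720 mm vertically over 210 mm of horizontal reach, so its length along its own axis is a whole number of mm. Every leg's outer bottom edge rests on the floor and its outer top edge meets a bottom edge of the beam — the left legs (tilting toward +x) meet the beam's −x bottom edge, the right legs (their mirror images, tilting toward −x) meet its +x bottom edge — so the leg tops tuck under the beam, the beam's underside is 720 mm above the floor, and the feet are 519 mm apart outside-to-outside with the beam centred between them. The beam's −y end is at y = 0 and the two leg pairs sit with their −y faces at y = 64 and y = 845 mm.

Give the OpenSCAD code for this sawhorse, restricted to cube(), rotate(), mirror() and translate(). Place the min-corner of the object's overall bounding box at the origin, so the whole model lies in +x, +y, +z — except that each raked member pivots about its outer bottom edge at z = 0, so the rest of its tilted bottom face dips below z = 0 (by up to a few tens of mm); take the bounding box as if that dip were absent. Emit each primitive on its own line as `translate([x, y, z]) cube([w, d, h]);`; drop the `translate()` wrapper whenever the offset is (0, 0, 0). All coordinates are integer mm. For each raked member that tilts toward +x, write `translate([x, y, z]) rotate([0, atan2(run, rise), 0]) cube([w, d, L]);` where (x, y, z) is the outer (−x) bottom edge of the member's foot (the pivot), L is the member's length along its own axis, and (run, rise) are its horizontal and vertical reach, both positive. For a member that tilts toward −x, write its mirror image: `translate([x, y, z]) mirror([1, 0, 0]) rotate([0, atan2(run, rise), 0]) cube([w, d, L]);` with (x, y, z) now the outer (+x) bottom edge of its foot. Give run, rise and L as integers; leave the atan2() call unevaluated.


// leg length = √(210² + 720²) = 750
// right-leg outer foot x = 2·210 + 99 = 519
// beam min-corner = (210, 0, 720)
translate([210, 0, 720]) cube([99, 952, 90]);
translate([0, 64, 0]) rotate([0, atan2(210, 720), 0]) cube([44, 43, 750]);
translate([519, 64, 0]) mirror([1, 0, 0]) rotate([0, atan2(210, 720), 0]) cube([44, 43, 750]);
translate([0, 845, 0]) rotate([0, atan2(210, 720), 0]) cube([44, 43, 750]);
translate([519, 845, 0]) mirror([1, 0, 0]) rotate([0, atan2(210, 720), 0]) cube([44, 43, 750]);


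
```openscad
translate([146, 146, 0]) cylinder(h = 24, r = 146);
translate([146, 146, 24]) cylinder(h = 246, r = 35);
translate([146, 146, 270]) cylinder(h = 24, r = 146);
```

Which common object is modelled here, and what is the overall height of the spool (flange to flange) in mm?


A spool. The overall height is 294 mm.

Three coaxial cylinders, large–small–large — a spool. Two 24 mm flanges and a 246 mm core give 24 + 246 + 24 = 294 mm.


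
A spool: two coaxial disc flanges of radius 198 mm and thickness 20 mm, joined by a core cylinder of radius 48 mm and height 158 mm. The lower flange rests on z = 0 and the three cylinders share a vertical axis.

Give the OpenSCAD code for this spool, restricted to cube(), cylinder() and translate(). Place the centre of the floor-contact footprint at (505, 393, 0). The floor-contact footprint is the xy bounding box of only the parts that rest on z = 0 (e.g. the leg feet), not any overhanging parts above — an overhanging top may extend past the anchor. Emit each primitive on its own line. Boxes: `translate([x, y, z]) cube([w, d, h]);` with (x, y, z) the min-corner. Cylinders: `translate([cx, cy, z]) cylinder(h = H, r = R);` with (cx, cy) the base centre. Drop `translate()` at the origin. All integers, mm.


translate([505, 393, 0]) cylinder(h = 20, r = 198);
translate([505, 393, 20]) cylinder(h = 158, r = 48);
translate([505, 393, 178]) cylinder(h = 20, r = 198);


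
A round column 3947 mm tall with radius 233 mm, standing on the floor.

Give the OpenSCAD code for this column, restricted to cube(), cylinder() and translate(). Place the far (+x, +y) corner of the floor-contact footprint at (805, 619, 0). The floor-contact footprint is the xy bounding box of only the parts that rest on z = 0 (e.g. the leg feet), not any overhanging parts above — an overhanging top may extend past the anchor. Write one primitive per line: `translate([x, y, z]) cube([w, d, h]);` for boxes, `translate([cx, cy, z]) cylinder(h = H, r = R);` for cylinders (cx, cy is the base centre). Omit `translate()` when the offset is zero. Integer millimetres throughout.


translate([572, 386, 0]) cylinder(h = 3947, r = 233);


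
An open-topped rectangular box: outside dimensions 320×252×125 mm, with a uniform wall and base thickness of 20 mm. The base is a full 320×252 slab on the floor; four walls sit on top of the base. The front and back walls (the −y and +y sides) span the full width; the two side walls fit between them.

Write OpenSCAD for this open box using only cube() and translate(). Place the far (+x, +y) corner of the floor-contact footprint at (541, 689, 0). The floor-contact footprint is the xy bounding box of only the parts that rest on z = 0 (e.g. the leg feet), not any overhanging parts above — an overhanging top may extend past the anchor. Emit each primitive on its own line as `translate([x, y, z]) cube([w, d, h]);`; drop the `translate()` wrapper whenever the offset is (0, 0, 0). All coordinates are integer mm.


translate([221, 437, 0]) cube([320, 252, 20]);
translate([221, 437, 20]) cube([320, 20, 105]);
translate([221, 669, 20]) cube([320, 20, 105]);
translate([221, 457, 20]) cube([20, 212, 105]);
translate([521, 457, 20]) cube([20, 212, 105]);


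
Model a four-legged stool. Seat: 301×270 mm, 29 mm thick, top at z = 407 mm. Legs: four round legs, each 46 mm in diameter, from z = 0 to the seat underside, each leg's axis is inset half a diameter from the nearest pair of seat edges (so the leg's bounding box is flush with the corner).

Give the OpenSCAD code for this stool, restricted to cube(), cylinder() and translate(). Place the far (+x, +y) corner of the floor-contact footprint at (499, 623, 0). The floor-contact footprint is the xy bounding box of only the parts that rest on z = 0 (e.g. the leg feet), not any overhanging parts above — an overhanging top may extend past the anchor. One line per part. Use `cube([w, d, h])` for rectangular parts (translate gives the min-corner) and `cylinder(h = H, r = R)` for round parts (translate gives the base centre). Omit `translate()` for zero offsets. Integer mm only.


translate([198, 353, 378]) cube([301, 270, 29]);
translate([221, 376, 0]) cylinder(h = 378, r = 23);
translate([476, 376, 0]) cylinder(h = 378, r = 23);
translate([221, 600, 0]) cylinder(h = 378, r = 23);
translate([476, 600, 0]) cylinder(h = 378, r = 23);


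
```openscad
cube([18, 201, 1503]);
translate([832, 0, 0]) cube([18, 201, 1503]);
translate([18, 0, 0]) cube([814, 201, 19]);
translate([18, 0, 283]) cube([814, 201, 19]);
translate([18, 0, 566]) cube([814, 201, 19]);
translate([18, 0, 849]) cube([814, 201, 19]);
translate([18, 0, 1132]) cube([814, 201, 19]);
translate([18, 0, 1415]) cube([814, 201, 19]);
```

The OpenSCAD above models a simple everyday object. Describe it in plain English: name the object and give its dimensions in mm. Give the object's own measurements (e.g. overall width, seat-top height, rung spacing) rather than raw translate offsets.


An open bookshelf. Two side panels, each 18 mm thick, 201 mm deep and 1503 mm tall, stand 850 mm apart (outside-to-outside). Between them sit 6 shelves, each 19 mm thick and 201 mm deep, spanning the full gap between the sides. The bottom shelf rests on the floor (its underside at z = 0) and the clear gap between one shelf's top and the next shelf's underside is 264 mm.


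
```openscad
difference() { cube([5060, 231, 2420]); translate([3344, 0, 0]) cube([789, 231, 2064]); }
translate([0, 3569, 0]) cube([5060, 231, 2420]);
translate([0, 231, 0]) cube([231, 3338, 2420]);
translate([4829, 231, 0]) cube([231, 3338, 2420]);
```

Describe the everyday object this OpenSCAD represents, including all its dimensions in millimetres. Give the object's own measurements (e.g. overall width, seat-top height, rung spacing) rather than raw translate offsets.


A single room: four walls, each 2420 mm tall and 231 mm thick, enclosing an outside footprint 5060×3800 mm (x × y), no floor or roof. The front and back walls (−y and +y sides) run the full x-width; the side walls fit between their inner faces. A door opening 789 mm wide and 2064 mm tall is cut through the front wall from the floor up, its −x edge 3344 mm from the wall's −x end.


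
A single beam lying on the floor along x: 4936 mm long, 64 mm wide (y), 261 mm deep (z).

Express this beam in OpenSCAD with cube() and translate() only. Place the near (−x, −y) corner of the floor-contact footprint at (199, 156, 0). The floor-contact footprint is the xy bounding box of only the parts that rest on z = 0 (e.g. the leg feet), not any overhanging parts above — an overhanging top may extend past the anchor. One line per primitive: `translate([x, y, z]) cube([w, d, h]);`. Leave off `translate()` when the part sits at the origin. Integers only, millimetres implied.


translate([199, 156, 0]) cube([4936, 64, 261]);


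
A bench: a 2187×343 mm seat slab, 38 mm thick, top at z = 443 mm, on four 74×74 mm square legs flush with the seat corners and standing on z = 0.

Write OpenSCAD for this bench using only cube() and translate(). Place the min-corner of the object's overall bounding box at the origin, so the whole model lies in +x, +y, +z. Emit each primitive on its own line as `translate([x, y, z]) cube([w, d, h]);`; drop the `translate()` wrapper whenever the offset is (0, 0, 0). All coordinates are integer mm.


translate([0, 0, 405]) cube([2187, 343, 38]);
cube([74, 74, 405]);
translate([0, 269, 0]) cube([74, 74, 405]);
translate([2113, 0, 0]) cube([74, 74, 405]);
translate([2113, 269, 0]) cube([74, 74, 405]);


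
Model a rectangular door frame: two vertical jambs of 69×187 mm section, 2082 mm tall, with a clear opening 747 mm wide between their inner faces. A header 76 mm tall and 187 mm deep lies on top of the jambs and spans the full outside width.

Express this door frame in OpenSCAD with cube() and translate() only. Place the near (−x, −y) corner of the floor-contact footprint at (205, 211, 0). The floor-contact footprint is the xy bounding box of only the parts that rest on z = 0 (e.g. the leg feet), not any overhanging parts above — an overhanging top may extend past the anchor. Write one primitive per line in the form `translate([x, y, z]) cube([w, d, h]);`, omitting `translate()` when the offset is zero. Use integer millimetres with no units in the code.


translate([205, 211, 0]) cube([69, 187, 2082]);
translate([1021, 211, 0]) cube([69, 187, 2082]);
translate([205, 211, 2082]) cube([885, 187, 76]);


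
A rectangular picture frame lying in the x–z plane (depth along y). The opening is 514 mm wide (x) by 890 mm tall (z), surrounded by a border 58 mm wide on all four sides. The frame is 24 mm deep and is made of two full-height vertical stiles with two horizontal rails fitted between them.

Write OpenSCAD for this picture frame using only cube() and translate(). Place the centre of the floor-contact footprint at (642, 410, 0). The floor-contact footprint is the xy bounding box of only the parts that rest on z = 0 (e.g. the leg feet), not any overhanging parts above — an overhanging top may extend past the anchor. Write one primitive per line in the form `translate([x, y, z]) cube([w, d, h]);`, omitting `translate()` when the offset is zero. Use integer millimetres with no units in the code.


translate([327, 398, 0]) cube([58, 24, 1006]);
translate([899, 398, 0]) cube([58, 24, 1006]);
translate([385, 398, 0]) cube([514, 24, 58]);
translate([385, 398, 948]) cube([514, 24, 58]);


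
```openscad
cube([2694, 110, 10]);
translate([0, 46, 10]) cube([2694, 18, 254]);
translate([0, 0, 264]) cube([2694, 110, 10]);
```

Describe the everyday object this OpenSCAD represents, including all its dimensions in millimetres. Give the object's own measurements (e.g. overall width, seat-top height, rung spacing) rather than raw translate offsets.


An I-beam lying along x, 2694 mm long. Overall section height 274 mm. Two flanges 110 mm wide (y) and 10 mm thick, one on the floor and one at the top; a web 18 mm thick runs between them, centred on the flange width.


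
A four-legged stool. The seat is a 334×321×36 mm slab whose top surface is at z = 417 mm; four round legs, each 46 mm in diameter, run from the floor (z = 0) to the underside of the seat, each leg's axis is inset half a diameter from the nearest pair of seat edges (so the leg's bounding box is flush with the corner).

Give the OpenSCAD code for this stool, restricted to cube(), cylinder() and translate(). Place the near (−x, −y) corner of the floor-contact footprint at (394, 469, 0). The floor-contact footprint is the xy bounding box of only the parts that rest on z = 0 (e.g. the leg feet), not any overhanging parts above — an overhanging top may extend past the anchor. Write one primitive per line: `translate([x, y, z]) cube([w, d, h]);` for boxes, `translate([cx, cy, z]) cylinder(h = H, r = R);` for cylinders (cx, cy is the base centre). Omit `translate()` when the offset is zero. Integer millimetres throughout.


translate([394, 469, 381]) cube([334, 321, 36]);
translate([417, 492, 0]) cylinder(h = 381, r = 23);
translate([705, 492, 0]) cylinder(h = 381, r = 23);
translate([417, 767, 0]) cylinder(h = 381, r = 23);
translate([705, 767, 0]) cylinder(h = 381, r = 23);


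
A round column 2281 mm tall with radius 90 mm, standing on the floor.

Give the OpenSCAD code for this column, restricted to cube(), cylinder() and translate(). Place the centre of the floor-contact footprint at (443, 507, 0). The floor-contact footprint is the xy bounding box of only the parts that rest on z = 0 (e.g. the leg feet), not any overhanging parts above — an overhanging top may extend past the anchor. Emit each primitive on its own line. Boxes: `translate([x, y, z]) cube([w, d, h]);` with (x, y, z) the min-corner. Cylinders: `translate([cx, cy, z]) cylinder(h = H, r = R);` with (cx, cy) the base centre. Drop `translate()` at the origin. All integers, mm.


translate([443, 507, 0]) cylinder(h = 2281, r = 90);


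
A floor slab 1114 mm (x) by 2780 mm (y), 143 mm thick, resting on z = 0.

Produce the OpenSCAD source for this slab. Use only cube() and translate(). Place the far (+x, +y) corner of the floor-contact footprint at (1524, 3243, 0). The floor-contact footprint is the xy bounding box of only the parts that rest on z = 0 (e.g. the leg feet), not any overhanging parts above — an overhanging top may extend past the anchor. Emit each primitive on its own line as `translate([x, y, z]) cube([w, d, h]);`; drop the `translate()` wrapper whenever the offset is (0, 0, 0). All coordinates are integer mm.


translate([410, 463, 0]) cube([1114, 2780, 143]);


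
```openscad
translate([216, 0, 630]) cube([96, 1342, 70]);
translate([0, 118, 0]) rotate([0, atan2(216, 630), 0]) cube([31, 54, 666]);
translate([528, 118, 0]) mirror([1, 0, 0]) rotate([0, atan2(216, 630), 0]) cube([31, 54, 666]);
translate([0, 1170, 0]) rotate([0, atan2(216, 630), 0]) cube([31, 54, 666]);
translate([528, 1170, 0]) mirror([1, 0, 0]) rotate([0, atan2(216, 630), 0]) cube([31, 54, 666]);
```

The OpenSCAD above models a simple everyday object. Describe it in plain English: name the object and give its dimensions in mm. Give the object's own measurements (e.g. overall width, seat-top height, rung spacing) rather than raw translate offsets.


A sawhorse. A 96×1342×70 mm beam (x, y, z) sits on two A-frame leg pairs. Each pair is two raked legs of 31×54 mm section (54 mm along y) splaying symmetrically in x. Each leg rises 630 mm vertically over 216 mm of horizontal reach and is 666 mm long along its own axis. Every leg's outer bottom edge rests on the floor and its outer top edge meets a bottom edge of the beam — the left legs (tilting toward +x) meet the beam's −x bottom edge, the right legs (their mirror images, tilting toward −x) meet its +x bottom edge — so the leg tops tuck under the beam, the beam's underside is 630 mm above the floor, and the feet are 528 mm apart outside-to-outside with the beam centred between them. The two leg pairs are set in 118 mm from either end of the beam.


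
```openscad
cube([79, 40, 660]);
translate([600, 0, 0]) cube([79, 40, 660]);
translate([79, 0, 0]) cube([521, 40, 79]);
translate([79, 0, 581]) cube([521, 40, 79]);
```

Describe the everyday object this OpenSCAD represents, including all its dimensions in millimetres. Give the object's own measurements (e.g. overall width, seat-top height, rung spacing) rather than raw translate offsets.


A rectangular picture frame lying in the x–z plane (depth along y). The opening is 521 mm wide (x) by 502 mm tall (z), surrounded by a border 79 mm wide on all four sides. The frame is 40 mm deep and is made of two full-height vertical stiles with two horizontal rails fitted between them.


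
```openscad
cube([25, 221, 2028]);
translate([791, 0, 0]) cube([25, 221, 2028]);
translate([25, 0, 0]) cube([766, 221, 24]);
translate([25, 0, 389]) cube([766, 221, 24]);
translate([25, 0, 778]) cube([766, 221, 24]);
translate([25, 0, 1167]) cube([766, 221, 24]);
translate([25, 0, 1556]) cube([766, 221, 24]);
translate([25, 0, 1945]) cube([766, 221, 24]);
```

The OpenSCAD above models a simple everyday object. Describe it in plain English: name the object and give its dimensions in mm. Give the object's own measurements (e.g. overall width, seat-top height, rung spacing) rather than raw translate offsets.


An open bookshelf. Two side panels, each 25 mm thick, 221 mm deep and 2028 mm tall, stand 816 mm apart (outside-to-outside). Between them sit 6 shelves, each 24 mm thick and 221 mm deep, spanning the full gap between the sides. The bottom shelf rests on the floor (its underside at z = 0) and the clear gap between one shelf's top and the next shelf's underside is 365 mm.


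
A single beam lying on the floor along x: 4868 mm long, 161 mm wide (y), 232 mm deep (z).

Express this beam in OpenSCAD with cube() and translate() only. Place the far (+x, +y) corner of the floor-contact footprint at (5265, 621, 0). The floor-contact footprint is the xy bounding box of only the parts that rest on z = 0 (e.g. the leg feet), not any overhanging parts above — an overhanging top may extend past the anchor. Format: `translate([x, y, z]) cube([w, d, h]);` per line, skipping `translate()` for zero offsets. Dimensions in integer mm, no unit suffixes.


translate([397, 460, 0]) cube([4868, 161, 232]);


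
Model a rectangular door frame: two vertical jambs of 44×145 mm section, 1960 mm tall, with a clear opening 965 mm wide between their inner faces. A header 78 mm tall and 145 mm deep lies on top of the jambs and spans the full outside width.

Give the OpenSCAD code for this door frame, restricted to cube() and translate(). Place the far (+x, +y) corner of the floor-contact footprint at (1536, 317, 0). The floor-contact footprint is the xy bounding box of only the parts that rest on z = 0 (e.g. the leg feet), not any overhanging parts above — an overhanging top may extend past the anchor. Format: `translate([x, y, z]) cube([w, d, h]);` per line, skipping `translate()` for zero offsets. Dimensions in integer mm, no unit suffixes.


translate([483, 172, 0]) cube([44, 145, 1960]);
translate([1492, 172, 0]) cube([44, 145, 1960]);
translate([483, 172, 1960]) cube([1053, 145, 78]);


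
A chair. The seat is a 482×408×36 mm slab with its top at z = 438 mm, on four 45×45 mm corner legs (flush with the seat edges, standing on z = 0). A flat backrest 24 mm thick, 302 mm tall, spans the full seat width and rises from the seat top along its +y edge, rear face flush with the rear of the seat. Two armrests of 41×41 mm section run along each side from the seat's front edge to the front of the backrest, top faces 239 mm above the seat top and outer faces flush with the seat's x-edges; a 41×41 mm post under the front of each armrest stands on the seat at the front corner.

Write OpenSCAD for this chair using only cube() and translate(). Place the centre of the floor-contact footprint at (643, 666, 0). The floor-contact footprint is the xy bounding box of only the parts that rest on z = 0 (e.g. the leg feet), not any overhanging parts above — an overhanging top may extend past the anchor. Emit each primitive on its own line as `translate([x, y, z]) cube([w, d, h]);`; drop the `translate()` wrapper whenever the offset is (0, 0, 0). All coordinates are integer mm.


translate([402, 462, 402]) cube([482, 408, 36]);
translate([402, 462, 0]) cube([45, 45, 402]);
translate([839, 462, 0]) cube([45, 45, 402]);
translate([402, 825, 0]) cube([45, 45, 402]);
translate([839, 825, 0]) cube([45, 45, 402]);
translate([402, 846, 438]) cube([482, 24, 302]);
translate([402, 462, 636]) cube([41, 384, 41]);
translate([843, 462, 636]) cube([41, 384, 41]);
translate([402, 462, 438]) cube([41, 41, 198]);
translate([843, 462, 438]) cube([41, 41, 198]);


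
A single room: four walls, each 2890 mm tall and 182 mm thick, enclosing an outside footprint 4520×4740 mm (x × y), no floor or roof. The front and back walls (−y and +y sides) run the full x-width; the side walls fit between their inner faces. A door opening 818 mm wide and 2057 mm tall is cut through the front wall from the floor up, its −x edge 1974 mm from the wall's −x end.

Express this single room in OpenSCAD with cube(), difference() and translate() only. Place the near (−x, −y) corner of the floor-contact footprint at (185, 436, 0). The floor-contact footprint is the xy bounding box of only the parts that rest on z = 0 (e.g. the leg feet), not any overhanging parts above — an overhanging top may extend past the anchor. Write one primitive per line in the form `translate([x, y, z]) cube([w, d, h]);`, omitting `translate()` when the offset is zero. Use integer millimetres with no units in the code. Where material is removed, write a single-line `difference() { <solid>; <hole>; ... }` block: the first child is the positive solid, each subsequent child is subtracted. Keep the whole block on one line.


difference() { translate([185, 436, 0]) cube([4520, 182, 2890]); translate([2159, 436, 0]) cube([818, 182, 2057]); }
translate([185, 4994, 0]) cube([4520, 182, 2890]);
translate([185, 618, 0]) cube([182, 4376, 2890]);
translate([4523, 618, 0]) cube([182, 4376, 2890]);


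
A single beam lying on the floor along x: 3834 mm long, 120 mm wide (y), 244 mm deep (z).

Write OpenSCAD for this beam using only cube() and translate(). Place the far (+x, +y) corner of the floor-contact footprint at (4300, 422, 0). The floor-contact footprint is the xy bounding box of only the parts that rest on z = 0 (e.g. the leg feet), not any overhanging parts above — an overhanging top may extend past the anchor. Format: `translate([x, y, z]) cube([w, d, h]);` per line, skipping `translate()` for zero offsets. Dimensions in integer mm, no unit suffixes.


translate([466, 302, 0]) cube([3834, 120, 244]);


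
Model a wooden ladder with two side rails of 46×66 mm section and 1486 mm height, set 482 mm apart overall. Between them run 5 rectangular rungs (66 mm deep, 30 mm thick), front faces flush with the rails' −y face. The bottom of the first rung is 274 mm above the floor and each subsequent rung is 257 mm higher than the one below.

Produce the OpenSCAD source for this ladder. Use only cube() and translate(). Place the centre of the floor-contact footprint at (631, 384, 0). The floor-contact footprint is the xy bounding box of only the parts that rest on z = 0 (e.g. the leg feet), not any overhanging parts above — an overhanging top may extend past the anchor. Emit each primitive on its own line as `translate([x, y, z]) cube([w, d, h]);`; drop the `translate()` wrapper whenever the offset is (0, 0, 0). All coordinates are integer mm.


translate([390, 351, 0]) cube([46, 66, 1486]);
translate([826, 351, 0]) cube([46, 66, 1486]);
translate([436, 351, 274]) cube([390, 66, 30]);
translate([436, 351, 531]) cube([390, 66, 30]);
translate([436, 351, 788]) cube([390, 66, 30]);
translate([436, 351, 1045]) cube([390, 66, 30]);
translate([436, 351, 1302]) cube([390, 66, 30]);


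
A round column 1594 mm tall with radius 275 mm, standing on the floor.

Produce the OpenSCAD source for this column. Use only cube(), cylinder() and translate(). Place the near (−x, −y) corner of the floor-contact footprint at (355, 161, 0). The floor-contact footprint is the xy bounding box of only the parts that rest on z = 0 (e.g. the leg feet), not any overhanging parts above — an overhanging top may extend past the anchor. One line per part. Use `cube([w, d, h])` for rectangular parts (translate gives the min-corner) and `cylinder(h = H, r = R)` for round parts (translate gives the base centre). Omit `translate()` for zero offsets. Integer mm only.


translate([630, 436, 0]) cylinder(h = 1594, r = 275);


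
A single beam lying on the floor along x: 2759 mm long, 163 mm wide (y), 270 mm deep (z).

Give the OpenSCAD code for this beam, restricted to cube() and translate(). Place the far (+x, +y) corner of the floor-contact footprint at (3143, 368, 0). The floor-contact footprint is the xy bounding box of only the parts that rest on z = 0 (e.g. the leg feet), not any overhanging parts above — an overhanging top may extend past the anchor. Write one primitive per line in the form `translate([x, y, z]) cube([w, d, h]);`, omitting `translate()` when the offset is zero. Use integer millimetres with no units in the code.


translate([384, 205, 0]) cube([2759, 163, 270]);


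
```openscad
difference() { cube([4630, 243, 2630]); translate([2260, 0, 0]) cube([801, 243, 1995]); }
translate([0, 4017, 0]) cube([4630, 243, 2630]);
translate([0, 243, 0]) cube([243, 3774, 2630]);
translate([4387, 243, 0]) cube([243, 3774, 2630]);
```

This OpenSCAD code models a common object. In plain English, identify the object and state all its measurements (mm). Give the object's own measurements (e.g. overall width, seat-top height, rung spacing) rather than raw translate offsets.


A single room: four walls, each 2630 mm tall and 243 mm thick, enclosing an outside footprint 4630×4260 mm (x × y), no floor or roof. The front and back walls (−y and +y sides) run the full x-width; the side walls fit between their inner faces. A door opening 801 mm wide and 1995 mm tall is cut through the front wall from the floor up, its −x edge 2260 mm from the wall's −x end.
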